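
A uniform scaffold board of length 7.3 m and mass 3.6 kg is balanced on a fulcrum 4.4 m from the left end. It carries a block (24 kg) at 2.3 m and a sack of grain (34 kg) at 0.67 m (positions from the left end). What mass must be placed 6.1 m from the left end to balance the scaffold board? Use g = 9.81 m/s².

m ≈ 106 kg

Taking torques about the fulcrum (at 4.4 m from the left end):
Beam weight: 3.6 × 9.81 = 35.32 N down at 3.65 m → arm 0.75 m, τ = 35.32 × 0.75 = 26.49 N·m counterclockwise.
Block: 24 × 9.81 = 235.4 N down at 2.3 m → arm 2.1 m, τ = 235.4 × 2.1 = 494.3 N·m counterclockwise.
Sack of grain: 34 × 9.81 = 333.5 N down at 0.67 m → arm 3.73 m, τ = 333.5 × 3.73 = 1244 N·m counterclockwise.
Net moment of known loads = 1765 N·m counterclockwise.
An unknown mass m at 6.1 m has arm 1.7 m; its moment is m·g·1.7 clockwise.
Balancing moments: m × 9.81 × 1.7 = 1765, giving m = 1765 / (9.81 × 1.7) = 106 kg.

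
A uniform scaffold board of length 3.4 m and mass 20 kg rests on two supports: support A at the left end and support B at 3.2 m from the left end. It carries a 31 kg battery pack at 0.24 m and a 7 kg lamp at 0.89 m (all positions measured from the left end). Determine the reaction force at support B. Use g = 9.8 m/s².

R_B ≈ 146 N

Choose support A as the axis so its reaction then has zero moment arm.
Beam weight: 20 × 9.8 = 196 N down at 1.7 m → arm 1.7 m, τ = 196 × 1.7 = 333.2 N·m clockwise.
Battery pack: 31 × 9.8 = 303.8 N down at 0.24 m → arm 0.24 m, τ = 303.8 × 0.24 = 72.91 N·m clockwise.
Lamp: 7 × 9.8 = 68.6 N down at 0.89 m → arm 0.89 m, τ = 68.6 × 0.89 = 61.05 N·m clockwise.
Net load moment about support A = 467.2 N·m clockwise.
Reaction R at support B is upward at 3.2 m, arm 3.2 m → moment R × 3.2 counterclockwise.
Στ = 0 ⇒ R × 3.2 = 467.2 ⇒ R = 146 N.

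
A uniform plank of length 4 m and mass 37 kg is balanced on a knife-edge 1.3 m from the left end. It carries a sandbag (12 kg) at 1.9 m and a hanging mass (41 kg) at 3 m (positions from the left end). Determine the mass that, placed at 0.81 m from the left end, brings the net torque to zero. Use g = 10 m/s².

Choose the knife-edge (at 1.3 m from the left end) as the axis so the support reaction has zero arm there.
Beam weight: 37 × 10 = 370 N down at 2 m → arm 0.7 m, τ = 370 × 0.7 = 259 N·m clockwise.
Sandbag: 12 × 10 = 120 N down at 1.9 m → arm 0.6 m, τ = 120 × 0.6 = 72 N·m clockwise.
Hanging mass: 41 × 10 = 410 N down at 3 m → arm 1.7 m, τ = 410 × 1.7 = 697 N·m clockwise.
Net moment of known loads = 1028 N·m clockwise.
An unknown mass m at 0.81 m has arm 0.49 m; its moment is m·g·0.49 counterclockwise.
Στ = 0 ⇒ m × 10 × 0.49 = 1028 ⇒ m = 1028 / (10 × 0.49) = 210 kg.

m ≈ 210 kg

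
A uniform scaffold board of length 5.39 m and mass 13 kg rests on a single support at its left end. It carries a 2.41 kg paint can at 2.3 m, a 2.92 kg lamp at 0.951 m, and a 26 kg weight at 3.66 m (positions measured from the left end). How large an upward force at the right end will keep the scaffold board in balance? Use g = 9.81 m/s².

F ≈ 252 N

Sum moments about the left end (the unknown pivot reaction has zero arm there).
Beam weight: 13 × 9.81 = 127.5 N down at 2.695 m → arm 2.695 m, τ = 127.5 × 2.695 = 343.6 N·m clockwise.
Paint can: 2.41 × 9.81 = 23.64 N down at 2.3 m → arm 2.3 m, τ = 23.64 × 2.3 = 54.37 N·m clockwise.
Lamp: 2.92 × 9.81 = 28.65 N down at 0.951 m → arm 0.951 m, τ = 28.65 × 0.951 = 27.25 N·m clockwise.
Weight: 26 × 9.81 = 255.1 N down at 3.66 m → arm 3.66 m, τ = 255.1 × 3.66 = 933.7 N·m clockwise.
Net moment of the loads = 1359 N·m clockwise.
The upward force F acts at the right end, arm 5.39 m, giving F × 5.39 counterclockwise.
Setting net torque to zero: F × 5.39 = 1359 → F = 1359 / 5.39 = 252 N.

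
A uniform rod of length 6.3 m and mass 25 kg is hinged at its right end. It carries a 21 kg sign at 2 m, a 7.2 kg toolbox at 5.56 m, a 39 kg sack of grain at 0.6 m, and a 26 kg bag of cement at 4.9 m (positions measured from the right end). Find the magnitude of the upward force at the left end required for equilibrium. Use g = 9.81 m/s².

F ≈ 485 N

About the right end:
Beam weight: 25 × 9.81 = 245.2 N down at 3.15 m → arm 3.15 m, τ = 245.2 × 3.15 = 772.4 N·m counterclockwise.
Sign: 21 × 9.81 = 206 N down at 2 m → arm 2 m, τ = 206 × 2 = 412 N·m counterclockwise.
Toolbox: 7.2 × 9.81 = 70.63 N down at 5.56 m → arm 5.56 m, τ = 70.63 × 5.56 = 392.7 N·m counterclockwise.
Sack of grain: 39 × 9.81 = 382.6 N down at 0.6 m → arm 0.6 m, τ = 382.6 × 0.6 = 229.6 N·m counterclockwise.
Bag of cement: 26 × 9.81 = 255.1 N down at 4.9 m → arm 4.9 m, τ = 255.1 × 4.9 = 1250 N·m counterclockwise.
Net moment of the loads = 3057 N·m counterclockwise.
The upward force F acts at the left end, arm 6.3 m, giving F × 6.3 clockwise.
For rotational equilibrium, F × 6.3 = 3057, so F = 3057 / 6.3 = 485 N.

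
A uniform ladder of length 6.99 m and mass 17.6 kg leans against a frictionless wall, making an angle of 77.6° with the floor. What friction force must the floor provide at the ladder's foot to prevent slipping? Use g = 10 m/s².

About the foot of the ladder:
Ladder weight 17.6×10 = 176 N acts at 3.495 m along the ladder; its horizontal arm is 3.495·cos77.6° = 0.7505 m → τ = 132.1 N·m clockwise.
Wall normal N acts horizontally at the top; its moment arm is the height L sinθ = 6.99·sin77.6° = 6.827 m, counterclockwise.
Balancing moments: N × 6.827 = 132.1, giving N = 19.3 N.
ΣFx = 0: friction at the foot balances the wall's push, so f = N_wall = 19.3 N.

f ≈ 19.3 N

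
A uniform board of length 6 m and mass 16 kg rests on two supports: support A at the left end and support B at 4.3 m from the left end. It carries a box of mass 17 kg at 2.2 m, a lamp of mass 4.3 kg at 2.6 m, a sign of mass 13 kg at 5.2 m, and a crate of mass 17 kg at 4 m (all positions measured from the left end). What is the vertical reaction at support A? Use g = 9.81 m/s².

R_A ≈ 131 N

Sum moments about support B (its reaction then has zero moment arm).
Beam weight: 16 × 9.81 = 157 N down at 3 m → arm 1.3 m, τ = 157 × 1.3 = 204.1 N·m counterclockwise.
Box: 17 × 9.81 = 166.8 N down at 2.2 m → arm 2.1 m, τ = 166.8 × 2.1 = 350.3 N·m counterclockwise.
Lamp: 4.3 × 9.81 = 42.18 N down at 2.6 m → arm 1.7 m, τ = 42.18 × 1.7 = 71.71 N·m counterclockwise.
Sign: 13 × 9.81 = 127.5 N down at 5.2 m → arm 0.9 m, τ = 127.5 × 0.9 = 114.8 N·m clockwise.
Crate: 17 × 9.81 = 166.8 N down at 4 m → arm 0.3 m, τ = 166.8 × 0.3 = 50.04 N·m counterclockwise.
Net load moment about support B = 561.4 N·m counterclockwise.
Reaction R at support A is upward at 0 m, arm 4.3 m → moment R × 4.3 clockwise.
For rotational equilibrium, R × 4.3 = 561.4, so R = 131 N.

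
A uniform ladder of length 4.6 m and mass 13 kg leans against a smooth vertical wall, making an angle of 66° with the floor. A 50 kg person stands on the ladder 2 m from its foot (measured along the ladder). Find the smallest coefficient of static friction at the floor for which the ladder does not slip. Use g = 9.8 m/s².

Taking torques about the foot of the ladder:
Ladder weight 13×9.8 = 127.4 N acts at 2.3 m along the ladder; its horizontal arm is 2.3·cos66° = 0.9355 m → τ = 119.2 N·m clockwise.
Person: 50×9.8 = 490 N at 2 m → arm 0.8135 m → τ = 398.6 N·m clockwise.
Wall normal N acts horizontally at the top; its moment arm is the height L sinθ = 4.6·sin66° = 4.202 m, counterclockwise.
Balancing moments: N × 4.202 = 517.8, giving N = 123.2 N.
ΣFx = 0 ⇒ f = N_wall = 123.2 N. ΣFy = 0 ⇒ N_floor = 617.4 N.
μ_min = f / N_floor = 123.2 / 617.4 = 0.2.

μ_min ≈ 0.2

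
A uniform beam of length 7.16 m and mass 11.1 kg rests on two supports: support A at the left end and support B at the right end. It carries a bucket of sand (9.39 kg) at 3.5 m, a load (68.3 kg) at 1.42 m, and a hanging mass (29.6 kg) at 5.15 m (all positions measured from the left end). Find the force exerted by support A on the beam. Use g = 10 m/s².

R_A ≈ 734 N

About support B:
Beam weight: 11.1 × 10 = 111 N down at 3.58 m → arm 3.58 m, τ = 111 × 3.58 = 397.4 N·m counterclockwise.
Bucket of sand: 9.39 × 10 = 93.9 N down at 3.5 m → arm 3.66 m, τ = 93.9 × 3.66 = 343.7 N·m counterclockwise.
Load: 68.3 × 10 = 683 N down at 1.42 m → arm 5.74 m, τ = 683 × 5.74 = 3920 N·m counterclockwise.
Hanging mass: 29.6 × 10 = 296 N down at 5.15 m → arm 2.01 m, τ = 296 × 2.01 = 595 N·m counterclockwise.
Net load moment about support B = 5256 N·m counterclockwise.
Reaction R at support A is upward at 0 m, arm 7.16 m → moment R × 7.16 clockwise.
Setting net torque to zero: R × 7.16 = 5256 → R = 734 N.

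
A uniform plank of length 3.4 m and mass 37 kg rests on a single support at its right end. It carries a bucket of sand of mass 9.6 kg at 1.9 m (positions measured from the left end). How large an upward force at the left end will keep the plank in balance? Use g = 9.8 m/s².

F ≈ 223 N

Taking torques about the right end:
Beam weight: 37 × 9.8 = 362.6 N down at 1.7 m → arm 1.7 m, τ = 362.6 × 1.7 = 616.4 N·m counterclockwise.
Bucket of sand: 9.6 × 9.8 = 94.08 N down at 1.9 m → arm 1.5 m, τ = 94.08 × 1.5 = 141.1 N·m counterclockwise.
Net moment of the loads = 757.5 N·m counterclockwise.
The upward force F acts at the left end, arm 3.4 m, giving F × 3.4 clockwise.
Balancing moments: F × 3.4 = 757.5, giving F = 757.5 / 3.4 = 223 N.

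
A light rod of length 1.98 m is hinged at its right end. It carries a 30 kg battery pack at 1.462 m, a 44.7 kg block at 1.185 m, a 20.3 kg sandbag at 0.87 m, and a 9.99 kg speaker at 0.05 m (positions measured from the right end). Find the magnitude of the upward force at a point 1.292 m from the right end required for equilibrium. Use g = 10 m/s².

About the right end:
Battery pack: 30 × 10 = 300 N down at 1.462 m → arm 1.462 m, τ = 300 × 1.462 = 438.6 N·m counterclockwise.
Block: 44.7 × 10 = 447 N down at 1.185 m → arm 1.185 m, τ = 447 × 1.185 = 529.7 N·m counterclockwise.
Sandbag: 20.3 × 10 = 203 N down at 0.87 m → arm 0.87 m, τ = 203 × 0.87 = 176.6 N·m counterclockwise.
Speaker: 9.99 × 10 = 99.9 N down at 0.05 m → arm 0.05 m, τ = 99.9 × 0.05 = 4.995 N·m counterclockwise.
Net moment of the loads = 1150 N·m counterclockwise.
The upward force F acts at a point 1.292 m from the right end, arm 1.292 m, giving F × 1.292 clockwise.
For rotational equilibrium, F × 1.292 = 1150, so F = 1150 / 1.292 = 890 N.

F ≈ 890 N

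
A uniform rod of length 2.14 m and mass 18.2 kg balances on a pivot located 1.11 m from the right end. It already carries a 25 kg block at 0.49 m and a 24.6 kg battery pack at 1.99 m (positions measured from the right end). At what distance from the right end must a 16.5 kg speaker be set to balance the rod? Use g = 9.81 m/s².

x ≈ 0.782 m from the right end

About the pivot (at 1.11 m from the right end):
Beam weight: 18.2 × 9.81 = 178.5 N down at 1.07 m → arm 0.04 m, τ = 178.5 × 0.04 = 7.14 N·m clockwise.
Block: 25 × 9.81 = 245.2 N down at 0.49 m → arm 0.62 m, τ = 245.2 × 0.62 = 152 N·m clockwise.
Battery pack: 24.6 × 9.81 = 241.3 N down at 1.99 m → arm 0.88 m, τ = 241.3 × 0.88 = 212.3 N·m counterclockwise.
Net moment of existing loads = 53.16 N·m counterclockwise.
The speaker weighs 16.5 × 9.81 = 161.9 N and must supply an equal clockwise moment, so its lever arm about the pivot is 53.16 / 161.9 = 0.328 m.
That puts it at 1.11 − 0.328 = 0.782 m from the right end.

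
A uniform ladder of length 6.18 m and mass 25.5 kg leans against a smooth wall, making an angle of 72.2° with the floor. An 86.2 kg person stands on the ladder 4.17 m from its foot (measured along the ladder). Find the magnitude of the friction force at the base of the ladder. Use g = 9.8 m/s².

Sum moments about the foot of the ladder (the floor normal and friction both act there and drop out).
Ladder weight 25.5×9.8 = 249.9 N acts at 3.09 m along the ladder; its horizontal arm is 3.09·cos72.2° = 0.9446 m → τ = 236.1 N·m clockwise.
Person: 86.2×9.8 = 844.8 N at 4.17 m → arm 1.275 m → τ = 1077 N·m clockwise.
Wall normal N acts horizontally at the top; its moment arm is the height L sinθ = 6.18·sin72.2° = 5.884 m, counterclockwise.
For rotational equilibrium, N × 5.884 = 1313, so N = 223 N.
ΣFx = 0: friction at the foot balances the wall's push, so f = N_wall = 223 N.

f ≈ 223 N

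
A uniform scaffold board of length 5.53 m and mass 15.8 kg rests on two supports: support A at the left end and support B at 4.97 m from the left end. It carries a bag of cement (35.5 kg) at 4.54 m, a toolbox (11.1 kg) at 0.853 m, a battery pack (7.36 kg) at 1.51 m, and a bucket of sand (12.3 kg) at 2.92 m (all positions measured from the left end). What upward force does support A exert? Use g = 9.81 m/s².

Take moments about support B.
Beam weight: 15.8 × 9.81 = 155 N down at 2.765 m → arm 2.205 m, τ = 155 × 2.205 = 341.8 N·m counterclockwise.
Bag of cement: 35.5 × 9.81 = 348.3 N down at 4.54 m → arm 0.43 m, τ = 348.3 × 0.43 = 149.8 N·m counterclockwise.
Toolbox: 11.1 × 9.81 = 108.9 N down at 0.853 m → arm 4.117 m, τ = 108.9 × 4.117 = 448.3 N·m counterclockwise.
Battery pack: 7.36 × 9.81 = 72.2 N down at 1.51 m → arm 3.46 m, τ = 72.2 × 3.46 = 249.8 N·m counterclockwise.
Bucket of sand: 12.3 × 9.81 = 120.7 N down at 2.92 m → arm 2.05 m, τ = 120.7 × 2.05 = 247.4 N·m counterclockwise.
Net load moment about support B = 1437 N·m counterclockwise.
Reaction R at support A is upward at 0 m, arm 4.97 m → moment R × 4.97 clockwise.
Setting net torque to zero: R × 4.97 = 1437 → R = 289 N.

R_A ≈ 289 N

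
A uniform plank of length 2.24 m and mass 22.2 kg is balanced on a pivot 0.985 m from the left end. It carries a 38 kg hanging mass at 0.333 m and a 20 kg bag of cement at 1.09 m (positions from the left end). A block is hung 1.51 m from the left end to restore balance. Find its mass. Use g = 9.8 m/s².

About the pivot (at 0.985 m from the left end):
Beam weight: 22.2 × 9.8 = 217.6 N down at 1.12 m → arm 0.135 m, τ = 217.6 × 0.135 = 29.38 N·m clockwise.
Hanging mass: 38 × 9.8 = 372.4 N down at 0.333 m → arm 0.652 m, τ = 372.4 × 0.652 = 242.8 N·m counterclockwise.
Bag of cement: 20 × 9.8 = 196 N down at 1.09 m → arm 0.105 m, τ = 196 × 0.105 = 20.58 N·m clockwise.
Net moment of known loads = 192.8 N·m counterclockwise.
An unknown mass m at 1.51 m has arm 0.525 m; its moment is m·g·0.525 clockwise.
Setting net torque to zero: m × 9.8 × 0.525 = 192.8 → m = 192.8 / (9.8 × 0.525) = 37.5 kg.

m ≈ 37.5 kg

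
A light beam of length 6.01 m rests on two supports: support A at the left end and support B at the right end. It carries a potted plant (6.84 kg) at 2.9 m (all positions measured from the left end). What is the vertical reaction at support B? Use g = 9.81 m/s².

Sum moments about support A (its reaction then has zero moment arm).
Potted plant: 6.84 × 9.81 = 67.1 N down at 2.9 m → arm 2.9 m, τ = 67.1 × 2.9 = 194.6 N·m clockwise.
Net load moment about support A = 194.6 N·m clockwise.
Reaction R at support B is upward at 6.01 m, arm 6.01 m → moment R × 6.01 counterclockwise.
Στ = 0 ⇒ R × 6.01 = 194.6 ⇒ R = 32.4 N.

R_B ≈ 32.4 N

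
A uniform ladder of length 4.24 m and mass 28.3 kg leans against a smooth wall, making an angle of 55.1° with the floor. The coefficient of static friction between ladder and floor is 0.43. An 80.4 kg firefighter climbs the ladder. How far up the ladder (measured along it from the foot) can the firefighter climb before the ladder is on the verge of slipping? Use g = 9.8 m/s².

Take moments about the foot of the ladder.
Ladder weight 28.3×9.8 = 277.3 N acts at 2.12 m along the ladder; its horizontal arm is 2.12·cos55.1° = 1.213 m → τ = 336.4 N·m clockwise.
Firefighter weight 80.4×9.8 = 787.9 N at distance d → arm d·cos55.1° → τ = 787.9·d·0.5721 clockwise.
Wall normal N at the top has arm L sinθ = 3.477 m counterclockwise, so Στ = 0 gives N·3.477 = 336.4 + 450.8·d.
ΣFy = 0 ⇒ N_floor = 1065 N, so the maximum friction is μ_s·N_floor = 0.43×1065 = 457.9 N. ΣFx = 0 ⇒ N_wall = f, so at the slipping point N = 457.9 N.
Substituting: 457.9×3.477 = 336.4 + 450.8·d ⇒ d = (1592 − 336.4) / 450.8 = 2.79 m.

d ≈ 2.79 m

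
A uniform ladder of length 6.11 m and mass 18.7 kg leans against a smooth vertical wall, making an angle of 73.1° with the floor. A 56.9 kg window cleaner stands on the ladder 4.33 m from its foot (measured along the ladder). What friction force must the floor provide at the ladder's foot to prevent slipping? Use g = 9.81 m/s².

f ≈ 148 N

Sum moments about the foot of the ladder (the floor normal and friction both act there and drop out).
Ladder weight 18.7×9.81 = 183.4 N acts at 3.055 m along the ladder; its horizontal arm is 3.055·cos73.1° = 0.8881 m → τ = 162.9 N·m clockwise.
Window cleaner: 56.9×9.81 = 558.2 N at 4.33 m → arm 1.259 m → τ = 702.8 N·m clockwise.
Wall normal N acts horizontally at the top; its moment arm is the height L sinθ = 6.11·sin73.1° = 5.846 m, counterclockwise.
For rotational equilibrium, N × 5.846 = 865.7, so N = 148 N.
ΣFx = 0: friction at the foot balances the wall's push, so f = N_wall = 148 N.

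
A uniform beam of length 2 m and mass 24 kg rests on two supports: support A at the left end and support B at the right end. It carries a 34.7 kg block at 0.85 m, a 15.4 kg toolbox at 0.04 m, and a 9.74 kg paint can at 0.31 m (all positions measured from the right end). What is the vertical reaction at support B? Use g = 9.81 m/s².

R_B ≈ 542 N

Choose support A as the axis so its reaction then has zero moment arm.
Beam weight: 24 × 9.81 = 235.4 N down at 1 m → arm 1 m, τ = 235.4 × 1 = 235.4 N·m clockwise.
Block: 34.7 × 9.81 = 340.4 N down at 0.85 m → arm 1.15 m, τ = 340.4 × 1.15 = 391.5 N·m clockwise.
Toolbox: 15.4 × 9.81 = 151.1 N down at 0.04 m → arm 1.96 m, τ = 151.1 × 1.96 = 296.2 N·m clockwise.
Paint can: 9.74 × 9.81 = 95.55 N down at 0.31 m → arm 1.69 m, τ = 95.55 × 1.69 = 161.5 N·m clockwise.
Net load moment about support A = 1085 N·m clockwise.
Reaction R at support B is upward at 0 m, arm 2 m → moment R × 2 counterclockwise.
Balancing moments: R × 2 = 1085, giving R = 542 N.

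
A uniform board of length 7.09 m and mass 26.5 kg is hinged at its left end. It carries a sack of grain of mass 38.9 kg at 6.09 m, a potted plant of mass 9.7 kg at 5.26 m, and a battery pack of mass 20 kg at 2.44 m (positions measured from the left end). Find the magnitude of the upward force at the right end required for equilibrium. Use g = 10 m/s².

F ≈ 607 N

Taking torques about the left end:
Beam weight: 26.5 × 10 = 265 N down at 3.545 m → arm 3.545 m, τ = 265 × 3.545 = 939.4 N·m clockwise.
Sack of grain: 38.9 × 10 = 389 N down at 6.09 m → arm 6.09 m, τ = 389 × 6.09 = 2369 N·m clockwise.
Potted plant: 9.7 × 10 = 97 N down at 5.26 m → arm 5.26 m, τ = 97 × 5.26 = 510.2 N·m clockwise.
Battery pack: 20 × 10 = 200 N down at 2.44 m → arm 2.44 m, τ = 200 × 2.44 = 488 N·m clockwise.
Net moment of the loads = 4307 N·m clockwise.
The upward force F acts at the right end, arm 7.09 m, giving F × 7.09 counterclockwise.
Setting net torque to zero: F × 7.09 = 4307 → F = 4307 / 7.09 = 607 N.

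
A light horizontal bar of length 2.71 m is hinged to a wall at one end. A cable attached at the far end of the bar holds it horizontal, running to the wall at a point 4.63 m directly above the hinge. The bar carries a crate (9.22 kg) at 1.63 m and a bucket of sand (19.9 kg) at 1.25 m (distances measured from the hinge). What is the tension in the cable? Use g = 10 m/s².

Sum moments about the hinge (the unknown hinge reaction has zero arm there).
Crate: 9.22 × 10 = 92.2 N down at 1.63 m → arm 1.63 m, τ = 92.2 × 1.63 = 150.3 N·m clockwise.
Bucket of sand: 19.9 × 10 = 199 N down at 1.25 m → arm 1.25 m, τ = 199 × 1.25 = 248.8 N·m clockwise.
Total clockwise load moment = 399.1 N·m.
The cable tension T acts at 2.71 m; only its component perpendicular to the bar, T sinθ, produces torque. sinθ = h/√(h²+d²) = 4.63/√(4.63²+2.71²) = 0.863.
Setting net torque to zero: T × 2.71 × 0.863 = 399.1 → T = 399.1 / 2.339 = 171 N.

T ≈ 171 N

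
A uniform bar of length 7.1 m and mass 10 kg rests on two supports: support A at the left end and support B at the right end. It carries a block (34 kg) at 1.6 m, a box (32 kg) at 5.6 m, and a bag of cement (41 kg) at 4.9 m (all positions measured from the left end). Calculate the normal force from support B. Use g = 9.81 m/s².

Sum moments about support A (its reaction then has zero moment arm).
Beam weight: 10 × 9.81 = 98.1 N down at 3.55 m → arm 3.55 m, τ = 98.1 × 3.55 = 348.3 N·m clockwise.
Block: 34 × 9.81 = 333.5 N down at 1.6 m → arm 1.6 m, τ = 333.5 × 1.6 = 533.6 N·m clockwise.
Box: 32 × 9.81 = 313.9 N down at 5.6 m → arm 5.6 m, τ = 313.9 × 5.6 = 1758 N·m clockwise.
Bag of cement: 41 × 9.81 = 402.2 N down at 4.9 m → arm 4.9 m, τ = 402.2 × 4.9 = 1971 N·m clockwise.
Net load moment about support A = 4611 N·m clockwise.
Reaction R at support B is upward at 7.1 m, arm 7.1 m → moment R × 7.1 counterclockwise.
Στ = 0 ⇒ R × 7.1 = 4611 ⇒ R = 649 N.

R_B ≈ 649 N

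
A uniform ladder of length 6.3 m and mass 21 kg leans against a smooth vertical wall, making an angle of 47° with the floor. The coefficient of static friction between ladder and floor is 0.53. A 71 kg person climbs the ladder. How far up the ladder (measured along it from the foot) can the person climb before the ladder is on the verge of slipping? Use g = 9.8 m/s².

d ≈ 3.71 m

Sum moments about the foot of the ladder (the floor normal and friction both act there and drop out).
Ladder weight 21×9.8 = 205.8 N acts at 3.15 m along the ladder; its horizontal arm is 3.15·cos47° = 2.148 m → τ = 442.1 N·m clockwise.
Person weight 71×9.8 = 695.8 N at distance d → arm d·cos47° → τ = 695.8·d·0.682 clockwise.
Wall normal N at the top has arm L sinθ = 4.608 m counterclockwise, so Στ = 0 gives N·4.608 = 442.1 + 474.5·d.
ΣFy = 0 ⇒ N_floor = 901.6 N, so the maximum friction is μ_s·N_floor = 0.53×901.6 = 477.8 N. ΣFx = 0 ⇒ N_wall = f, so at the slipping point N = 477.8 N.
Substituting: 477.8×4.608 = 442.1 + 474.5·d ⇒ d = (2202 − 442.1) / 474.5 = 3.71 m.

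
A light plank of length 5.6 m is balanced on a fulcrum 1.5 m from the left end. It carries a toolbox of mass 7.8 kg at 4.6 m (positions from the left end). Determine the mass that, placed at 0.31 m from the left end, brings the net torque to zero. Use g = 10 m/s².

Take moments about the fulcrum (at 1.5 m from the left end).
Toolbox: 7.8 × 10 = 78 N down at 4.6 m → arm 3.1 m, τ = 78 × 3.1 = 241.8 N·m clockwise.
Net moment of known loads = 241.8 N·m clockwise.
An unknown mass m at 0.31 m has arm 1.19 m; its moment is m·g·1.19 counterclockwise.
Balancing moments: m × 10 × 1.19 = 241.8, giving m = 241.8 / (10 × 1.19) = 20.3 kg.

m ≈ 20.3 kg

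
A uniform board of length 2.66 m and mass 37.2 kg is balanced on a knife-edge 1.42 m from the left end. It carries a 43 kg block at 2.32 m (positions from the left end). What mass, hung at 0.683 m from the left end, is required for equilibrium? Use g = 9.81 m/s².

Taking torques about the knife-edge (at 1.42 m from the left end):
Beam weight: 37.2 × 9.81 = 364.9 N down at 1.33 m → arm 0.09 m, τ = 364.9 × 0.09 = 32.84 N·m counterclockwise.
Block: 43 × 9.81 = 421.8 N down at 2.32 m → arm 0.9 m, τ = 421.8 × 0.9 = 379.6 N·m clockwise.
Net moment of known loads = 346.8 N·m clockwise.
An unknown mass m at 0.683 m has arm 0.737 m; its moment is m·g·0.737 counterclockwise.
Setting net torque to zero: m × 9.81 × 0.737 = 346.8 → m = 346.8 / (9.81 × 0.737) = 48 kg.

m ≈ 48 kg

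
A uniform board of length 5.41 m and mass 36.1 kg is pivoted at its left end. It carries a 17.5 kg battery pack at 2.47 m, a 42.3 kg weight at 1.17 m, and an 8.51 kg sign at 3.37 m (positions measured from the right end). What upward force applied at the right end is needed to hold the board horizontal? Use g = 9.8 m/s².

F ≈ 626 N

Sum moments about the left end (the unknown pivot reaction has zero arm there).
Beam weight: 36.1 × 9.8 = 353.8 N down at 2.705 m → arm 2.705 m, τ = 353.8 × 2.705 = 957 N·m clockwise.
Battery pack: 17.5 × 9.8 = 171.5 N down at 2.47 m → arm 2.94 m, τ = 171.5 × 2.94 = 504.2 N·m clockwise.
Weight: 42.3 × 9.8 = 414.5 N down at 1.17 m → arm 4.24 m, τ = 414.5 × 4.24 = 1757 N·m clockwise.
Sign: 8.51 × 9.8 = 83.4 N down at 3.37 m → arm 2.04 m, τ = 83.4 × 2.04 = 170.1 N·m clockwise.
Net moment of the loads = 3388 N·m clockwise.
The upward force F acts at the right end, arm 5.41 m, giving F × 5.41 counterclockwise.
Balancing moments: F × 5.41 = 3388, giving F = 3388 / 5.41 = 626 N.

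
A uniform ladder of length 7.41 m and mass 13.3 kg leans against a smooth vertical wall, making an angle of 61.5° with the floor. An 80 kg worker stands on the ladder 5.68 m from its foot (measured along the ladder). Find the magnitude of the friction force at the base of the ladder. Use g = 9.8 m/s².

About the foot of the ladder:
Ladder weight 13.3×9.8 = 130.3 N acts at 3.705 m along the ladder; its horizontal arm is 3.705·cos61.5° = 1.768 m → τ = 230.4 N·m clockwise.
Worker: 80×9.8 = 784 N at 5.68 m → arm 2.71 m → τ = 2125 N·m clockwise.
Wall normal N acts horizontally at the top; its moment arm is the height L sinθ = 7.41·sin61.5° = 6.512 m, counterclockwise.
Balancing moments: N × 6.512 = 2355, giving N = 362 N.
ΣFx = 0: friction at the foot balances the wall's push, so f = N_wall = 362 N.

f ≈ 362 N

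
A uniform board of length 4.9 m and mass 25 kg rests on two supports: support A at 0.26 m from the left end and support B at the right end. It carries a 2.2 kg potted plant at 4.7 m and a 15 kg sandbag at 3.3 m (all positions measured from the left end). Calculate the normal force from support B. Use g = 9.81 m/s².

R_B ≈ 233 N

About support A:
Beam weight: 25 × 9.81 = 245.2 N down at 2.45 m → arm 2.19 m, τ = 245.2 × 2.19 = 537 N·m clockwise.
Potted plant: 2.2 × 9.81 = 21.58 N down at 4.7 m → arm 4.44 m, τ = 21.58 × 4.44 = 95.82 N·m clockwise.
Sandbag: 15 × 9.81 = 147.2 N down at 3.3 m → arm 3.04 m, τ = 147.2 × 3.04 = 447.5 N·m clockwise.
Net load moment about support A = 1080 N·m clockwise.
Reaction R at support B is upward at 4.9 m, arm 4.64 m → moment R × 4.64 counterclockwise.
Setting net torque to zero: R × 4.64 = 1080 → R = 233 N.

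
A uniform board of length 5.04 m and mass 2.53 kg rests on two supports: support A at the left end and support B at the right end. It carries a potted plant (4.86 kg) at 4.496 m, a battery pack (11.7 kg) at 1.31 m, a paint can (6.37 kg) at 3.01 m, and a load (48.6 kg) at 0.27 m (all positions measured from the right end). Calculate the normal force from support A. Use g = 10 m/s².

R_A ≈ 150 N

Taking torques about support B:
Beam weight: 2.53 × 10 = 25.3 N down at 2.52 m → arm 2.52 m, τ = 25.3 × 2.52 = 63.76 N·m counterclockwise.
Potted plant: 4.86 × 10 = 48.6 N down at 4.496 m → arm 4.496 m, τ = 48.6 × 4.496 = 218.5 N·m counterclockwise.
Battery pack: 11.7 × 10 = 117 N down at 1.31 m → arm 1.31 m, τ = 117 × 1.31 = 153.3 N·m counterclockwise.
Paint can: 6.37 × 10 = 63.7 N down at 3.01 m → arm 3.01 m, τ = 63.7 × 3.01 = 191.7 N·m counterclockwise.
Load: 48.6 × 10 = 486 N down at 0.27 m → arm 0.27 m, τ = 486 × 0.27 = 131.2 N·m counterclockwise.
Net load moment about support B = 758.5 N·m counterclockwise.
Reaction R at support A is upward at 5.04 m, arm 5.04 m → moment R × 5.04 clockwise.
Balancing moments: R × 5.04 = 758.5, giving R = 150 N.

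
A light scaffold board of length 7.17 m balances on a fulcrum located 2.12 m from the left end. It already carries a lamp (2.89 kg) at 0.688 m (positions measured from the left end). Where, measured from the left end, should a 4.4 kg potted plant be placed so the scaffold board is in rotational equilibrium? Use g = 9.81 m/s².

x ≈ 3.06 m from the left end

About the fulcrum (at 2.12 m from the left end):
Lamp: 2.89 × 9.81 = 28.35 N down at 0.688 m → arm 1.432 m, τ = 28.35 × 1.432 = 40.6 N·m counterclockwise.
Net moment of existing loads = 40.6 N·m counterclockwise.
The potted plant weighs 4.4 × 9.81 = 43.16 N and must supply an equal clockwise moment, so its lever arm about the fulcrum is 40.6 / 43.16 = 0.941 m.
That puts it at 2.12 + 0.941 = 3.06 m from the left end.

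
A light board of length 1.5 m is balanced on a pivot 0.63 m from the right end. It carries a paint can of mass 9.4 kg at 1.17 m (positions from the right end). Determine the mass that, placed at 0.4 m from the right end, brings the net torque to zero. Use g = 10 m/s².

Take moments about the pivot (at 0.63 m from the right end).
Paint can: 9.4 × 10 = 94 N down at 1.17 m → arm 0.54 m, τ = 94 × 0.54 = 50.76 N·m counterclockwise.
Net moment of known loads = 50.76 N·m counterclockwise.
An unknown mass m at 0.4 m has arm 0.23 m; its moment is m·g·0.23 clockwise.
For rotational equilibrium, m × 10 × 0.23 = 50.76, so m = 50.76 / (10 × 0.23) = 22.1 kg.

m ≈ 22.1 kg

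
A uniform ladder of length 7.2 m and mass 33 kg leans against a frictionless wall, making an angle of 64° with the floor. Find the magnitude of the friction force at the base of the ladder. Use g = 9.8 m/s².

Taking torques about the foot of the ladder:
Ladder weight 33×9.8 = 323.4 N acts at 3.6 m along the ladder; its horizontal arm is 3.6·cos64° = 1.578 m → τ = 510.3 N·m clockwise.
Wall normal N acts horizontally at the top; its moment arm is the height L sinθ = 7.2·sin64° = 6.471 m, counterclockwise.
Setting net torque to zero: N × 6.471 = 510.3 → N = 78.9 N.
ΣFx = 0: friction at the foot balances the wall's push, so f = N_wall = 78.9 N.

f ≈ 78.9 N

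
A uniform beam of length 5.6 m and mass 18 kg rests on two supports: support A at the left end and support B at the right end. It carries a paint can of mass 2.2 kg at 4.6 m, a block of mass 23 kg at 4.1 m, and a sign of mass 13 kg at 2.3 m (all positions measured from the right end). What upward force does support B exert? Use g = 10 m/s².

R_B ≈ 232 N

About support A:
Beam weight: 18 × 10 = 180 N down at 2.8 m → arm 2.8 m, τ = 180 × 2.8 = 504 N·m clockwise.
Paint can: 2.2 × 10 = 22 N down at 4.6 m → arm 1 m, τ = 22 × 1 = 22 N·m clockwise.
Block: 23 × 10 = 230 N down at 4.1 m → arm 1.5 m, τ = 230 × 1.5 = 345 N·m clockwise.
Sign: 13 × 10 = 130 N down at 2.3 m → arm 3.3 m, τ = 130 × 3.3 = 429 N·m clockwise.
Net load moment about support A = 1300 N·m clockwise.
Reaction R at support B is upward at 0 m, arm 5.6 m → moment R × 5.6 counterclockwise.
Balancing moments: R × 5.6 = 1300, giving R = 232 N.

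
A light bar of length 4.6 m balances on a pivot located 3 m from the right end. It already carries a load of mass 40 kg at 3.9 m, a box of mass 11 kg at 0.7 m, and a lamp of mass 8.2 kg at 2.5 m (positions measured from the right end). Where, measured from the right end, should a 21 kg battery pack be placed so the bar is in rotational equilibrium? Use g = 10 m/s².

Choose the pivot (at 3 m from the right end) as the axis so the support reaction has zero arm there.
Load: 40 × 10 = 400 N down at 3.9 m → arm 0.9 m, τ = 400 × 0.9 = 360 N·m counterclockwise.
Box: 11 × 10 = 110 N down at 0.7 m → arm 2.3 m, τ = 110 × 2.3 = 253 N·m clockwise.
Lamp: 8.2 × 10 = 82 N down at 2.5 m → arm 0.5 m, τ = 82 × 0.5 = 41 N·m clockwise.
Net moment of existing loads = 66 N·m counterclockwise.
The battery pack weighs 21 × 10 = 210 N and must supply an equal clockwise moment, so its lever arm about the pivot is 66 / 210 = 0.314 m.
That puts it at 3 − 0.314 = 2.69 m from the right end.

x ≈ 2.69 m from the right end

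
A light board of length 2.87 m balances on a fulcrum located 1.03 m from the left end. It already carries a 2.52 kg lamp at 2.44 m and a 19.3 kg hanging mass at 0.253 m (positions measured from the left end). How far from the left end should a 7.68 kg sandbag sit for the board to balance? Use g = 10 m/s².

About the fulcrum (at 1.03 m from the left end):
Lamp: 2.52 × 10 = 25.2 N down at 2.44 m → arm 1.41 m, τ = 25.2 × 1.41 = 35.53 N·m clockwise.
Hanging mass: 19.3 × 10 = 193 N down at 0.253 m → arm 0.777 m, τ = 193 × 0.777 = 150 N·m counterclockwise.
Net moment of existing loads = 114.5 N·m counterclockwise.
The sandbag weighs 7.68 × 10 = 76.8 N and must supply an equal clockwise moment, so its lever arm about the fulcrum is 114.5 / 76.8 = 1.49 m.
That puts it at 1.03 + 1.49 = 2.52 m from the left end.

x ≈ 2.52 m from the left end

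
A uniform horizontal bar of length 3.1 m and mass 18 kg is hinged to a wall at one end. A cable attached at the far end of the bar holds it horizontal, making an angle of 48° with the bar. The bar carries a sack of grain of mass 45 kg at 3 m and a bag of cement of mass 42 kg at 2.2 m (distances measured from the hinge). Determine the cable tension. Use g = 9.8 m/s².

Sum moments about the hinge (the unknown hinge reaction has zero arm there).
Beam weight: 18 × 9.8 = 176.4 N down at 1.55 m → arm 1.55 m, τ = 176.4 × 1.55 = 273.4 N·m clockwise.
Sack of grain: 45 × 9.8 = 441 N down at 3 m → arm 3 m, τ = 441 × 3 = 1323 N·m clockwise.
Bag of cement: 42 × 9.8 = 411.6 N down at 2.2 m → arm 2.2 m, τ = 411.6 × 2.2 = 905.5 N·m clockwise.
Total clockwise load moment = 2502 N·m.
The cable tension T acts at 3.1 m; only its component perpendicular to the bar, T sinθ, produces torque. sin 48° = 0.7431.
Balancing moments: T × 3.1 × 0.7431 = 2502, giving T = 2502 / 2.304 = 1090 N.

T ≈ 1090 N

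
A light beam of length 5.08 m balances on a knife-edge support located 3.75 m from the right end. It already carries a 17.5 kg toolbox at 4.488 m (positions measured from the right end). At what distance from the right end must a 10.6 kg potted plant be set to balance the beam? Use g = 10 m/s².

Taking torques about the knife-edge support (at 3.75 m from the right end):
Toolbox: 17.5 × 10 = 175 N down at 4.488 m → arm 0.738 m, τ = 175 × 0.738 = 129.2 N·m counterclockwise.
Net moment of existing loads = 129.2 N·m counterclockwise.
The potted plant weighs 10.6 × 10 = 106 N and must supply an equal clockwise moment, so its lever arm about the knife-edge support is 129.2 / 106 = 1.22 m.
That puts it at 3.75 − 1.22 = 2.53 m from the right end.

x ≈ 2.53 m from the right end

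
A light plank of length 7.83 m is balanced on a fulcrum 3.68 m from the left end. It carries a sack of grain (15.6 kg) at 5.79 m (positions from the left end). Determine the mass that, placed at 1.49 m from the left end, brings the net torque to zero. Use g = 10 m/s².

m ≈ 15 kg

Taking torques about the fulcrum (at 3.68 m from the left end):
Sack of grain: 15.6 × 10 = 156 N down at 5.79 m → arm 2.11 m, τ = 156 × 2.11 = 329.2 N·m clockwise.
Net moment of known loads = 329.2 N·m clockwise.
An unknown mass m at 1.49 m has arm 2.19 m; its moment is m·g·2.19 counterclockwise.
Setting net torque to zero: m × 10 × 2.19 = 329.2 → m = 329.2 / (10 × 2.19) = 15 kg.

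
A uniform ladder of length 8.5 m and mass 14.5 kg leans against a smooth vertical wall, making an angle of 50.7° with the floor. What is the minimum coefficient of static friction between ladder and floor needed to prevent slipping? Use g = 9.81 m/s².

μ_min ≈ 0.409

Choose the foot of the ladder as the axis so the floor normal and friction both act there and drop out.
Ladder weight 14.5×9.81 = 142.2 N acts at 4.25 m along the ladder; its horizontal arm is 4.25·cos50.7° = 2.692 m → τ = 382.8 N·m clockwise.
Wall normal N acts horizontally at the top; its moment arm is the height L sinθ = 8.5·sin50.7° = 6.578 m, counterclockwise.
Setting net torque to zero: N × 6.578 = 382.8 → N = 58.19 N.
ΣFx = 0 ⇒ f = N_wall = 58.19 N. ΣFy = 0 ⇒ N_floor = 142.2 N.
μ_min = f / N_floor = 58.19 / 142.2 = 0.409.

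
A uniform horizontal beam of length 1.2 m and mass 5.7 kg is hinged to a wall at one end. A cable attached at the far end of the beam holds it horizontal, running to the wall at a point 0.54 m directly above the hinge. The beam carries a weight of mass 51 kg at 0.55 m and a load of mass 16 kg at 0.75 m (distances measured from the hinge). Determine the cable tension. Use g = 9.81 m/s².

Take moments about the hinge.
Beam weight: 5.7 × 9.81 = 55.92 N down at 0.6 m → arm 0.6 m, τ = 55.92 × 0.6 = 33.55 N·m clockwise.
Weight: 51 × 9.81 = 500.3 N down at 0.55 m → arm 0.55 m, τ = 500.3 × 0.55 = 275.2 N·m clockwise.
Load: 16 × 9.81 = 157 N down at 0.75 m → arm 0.75 m, τ = 157 × 0.75 = 117.8 N·m clockwise.
Total clockwise load moment = 426.6 N·m.
The cable tension T acts at 1.2 m; only its component perpendicular to the beam, T sinθ, produces torque. sinθ = h/√(h²+d²) = 0.54/√(0.54²+1.2²) = 0.4104.
Setting net torque to zero: T × 1.2 × 0.4104 = 426.6 → T = 426.6 / 0.4925 = 866 N.

T ≈ 866 N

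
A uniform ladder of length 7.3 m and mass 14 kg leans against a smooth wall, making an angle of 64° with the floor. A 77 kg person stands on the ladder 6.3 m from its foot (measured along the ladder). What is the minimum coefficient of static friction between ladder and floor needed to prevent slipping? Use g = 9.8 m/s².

μ_min ≈ 0.394

About the foot of the ladder:
Ladder weight 14×9.8 = 137.2 N acts at 3.65 m along the ladder; its horizontal arm is 3.65·cos64° = 1.6 m → τ = 219.5 N·m clockwise.
Person: 77×9.8 = 754.6 N at 6.3 m → arm 2.762 m → τ = 2084 N·m clockwise.
Wall normal N acts horizontally at the top; its moment arm is the height L sinθ = 7.3·sin64° = 6.561 m, counterclockwise.
Balancing moments: N × 6.561 = 2304, giving N = 351.2 N.
ΣFx = 0 ⇒ f = N_wall = 351.2 N. ΣFy = 0 ⇒ N_floor = 891.8 N.
μ_min = f / N_floor = 351.2 / 891.8 = 0.394.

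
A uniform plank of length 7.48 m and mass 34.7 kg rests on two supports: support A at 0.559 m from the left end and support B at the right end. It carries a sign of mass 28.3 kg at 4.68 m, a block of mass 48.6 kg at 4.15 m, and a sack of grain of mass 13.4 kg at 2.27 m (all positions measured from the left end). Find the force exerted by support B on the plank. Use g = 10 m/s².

R_B ≈ 613 N

Choose support A as the axis so its reaction then has zero moment arm.
Beam weight: 34.7 × 10 = 347 N down at 3.74 m → arm 3.181 m, τ = 347 × 3.181 = 1104 N·m clockwise.
Sign: 28.3 × 10 = 283 N down at 4.68 m → arm 4.121 m, τ = 283 × 4.121 = 1166 N·m clockwise.
Block: 48.6 × 10 = 486 N down at 4.15 m → arm 3.591 m, τ = 486 × 3.591 = 1745 N·m clockwise.
Sack of grain: 13.4 × 10 = 134 N down at 2.27 m → arm 1.711 m, τ = 134 × 1.711 = 229.3 N·m clockwise.
Net load moment about support A = 4244 N·m clockwise.
Reaction R at support B is upward at 7.48 m, arm 6.921 m → moment R × 6.921 counterclockwise.
Στ = 0 ⇒ R × 6.921 = 4244 ⇒ R = 613 N.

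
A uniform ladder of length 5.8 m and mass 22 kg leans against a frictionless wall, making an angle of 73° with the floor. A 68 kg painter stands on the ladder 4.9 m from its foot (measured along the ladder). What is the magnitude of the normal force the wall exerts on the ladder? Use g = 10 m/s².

Sum moments about the foot of the ladder (the floor normal and friction both act there and drop out).
Ladder weight 22×10 = 220 N acts at 2.9 m along the ladder; its horizontal arm is 2.9·cos73° = 0.8479 m → τ = 186.5 N·m clockwise.
Painter: 68×10 = 680 N at 4.9 m → arm 1.433 m → τ = 974.4 N·m clockwise.
Wall normal N acts horizontally at the top; its moment arm is the height L sinθ = 5.8·sin73° = 5.547 m, counterclockwise.
Στ = 0 ⇒ N × 5.547 = 1161 ⇒ N = 209 N.

N_wall ≈ 209 N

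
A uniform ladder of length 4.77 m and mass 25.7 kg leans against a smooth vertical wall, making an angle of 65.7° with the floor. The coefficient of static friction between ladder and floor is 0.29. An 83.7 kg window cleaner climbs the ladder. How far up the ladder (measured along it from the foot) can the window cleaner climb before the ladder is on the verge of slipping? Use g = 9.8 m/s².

d ≈ 3.27 m

Taking torques about the foot of the ladder:
Ladder weight 25.7×9.8 = 251.9 N acts at 2.385 m along the ladder; its horizontal arm is 2.385·cos65.7° = 0.9815 m → τ = 247.2 N·m clockwise.
Window cleaner weight 83.7×9.8 = 820.3 N at distance d → arm d·cos65.7° → τ = 820.3·d·0.4115 clockwise.
Wall normal N at the top has arm L sinθ = 4.347 m counterclockwise, so Στ = 0 gives N·4.347 = 247.2 + 337.6·d.
ΣFy = 0 ⇒ N_floor = 1072 N, so the maximum friction is μ_s·N_floor = 0.29×1072 = 310.9 N. ΣFx = 0 ⇒ N_wall = f, so at the slipping point N = 310.9 N.
Substituting: 310.9×4.347 = 247.2 + 337.6·d ⇒ d = (1351 − 247.2) / 337.6 = 3.27 m.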